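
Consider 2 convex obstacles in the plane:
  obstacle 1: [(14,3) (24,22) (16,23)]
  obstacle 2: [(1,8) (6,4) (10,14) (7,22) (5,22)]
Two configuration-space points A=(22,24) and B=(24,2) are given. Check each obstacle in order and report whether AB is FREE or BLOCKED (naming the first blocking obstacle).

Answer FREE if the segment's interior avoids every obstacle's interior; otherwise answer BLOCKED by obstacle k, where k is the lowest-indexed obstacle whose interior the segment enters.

Obstacle 1 [(14,3) (24,22) (16,23)]:
  edge (14,3)–(24,22): crosses AB
  edge (24,22)–(16,23): crosses AB
  edge (16,23)–(14,3): clear
  → BLOCKED
Obstacle 2 [(1,8) (6,4) (10,14) (7,22) (5,22)]:
  edge (1,8)–(6,4): clear
  edge (6,4)–(10,14): clear
  edge (10,14)–(7,22): clear
  edge (7,22)–(5,22): clear
  edge (5,22)–(1,8): clear
  midpoint (23,13) outside
  → clear

BLOCKED by obstacle 1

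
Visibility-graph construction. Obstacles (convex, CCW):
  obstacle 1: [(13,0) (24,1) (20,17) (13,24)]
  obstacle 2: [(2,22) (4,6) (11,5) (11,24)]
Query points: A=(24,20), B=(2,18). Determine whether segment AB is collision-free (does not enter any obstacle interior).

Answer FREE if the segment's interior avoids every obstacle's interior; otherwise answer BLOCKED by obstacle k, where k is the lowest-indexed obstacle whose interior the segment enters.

BLOCKED by obstacle 1

Obstacle 1 [(13,0) (24,1) (20,17) (13,24)]:
  edge (13,0)–(24,1): clear
  edge (24,1)–(20,17): clear
  edge (20,17)–(13,24): crosses AB
  edge (13,24)–(13,0): crosses AB
  → BLOCKED
Obstacle 2 [(2,22) (4,6) (11,5) (11,24)]:
  edge (2,22)–(4,6): crosses AB
  edge (4,6)–(11,5): clear
  edge (11,5)–(11,24): crosses AB
  edge (11,24)–(2,22): clear
  → BLOCKED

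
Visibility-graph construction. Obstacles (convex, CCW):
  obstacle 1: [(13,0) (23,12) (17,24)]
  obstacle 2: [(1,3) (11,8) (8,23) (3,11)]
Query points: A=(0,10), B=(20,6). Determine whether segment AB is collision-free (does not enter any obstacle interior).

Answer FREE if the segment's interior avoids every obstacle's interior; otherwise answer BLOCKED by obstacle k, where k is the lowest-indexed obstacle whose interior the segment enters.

BLOCKED by obstacle 1

Obstacle 1 [(13,0) (23,12) (17,24)]:
  edge (13,0)–(23,12): crosses AB
  edge (23,12)–(17,24): clear
  edge (17,24)–(13,0): crosses AB
  → BLOCKED
Obstacle 2 [(1,3) (11,8) (8,23) (3,11)]:
  edge (1,3)–(11,8): crosses AB
  edge (11,8)–(8,23): clear
  edge (8,23)–(3,11): clear
  edge (3,11)–(1,3): crosses AB
  → BLOCKED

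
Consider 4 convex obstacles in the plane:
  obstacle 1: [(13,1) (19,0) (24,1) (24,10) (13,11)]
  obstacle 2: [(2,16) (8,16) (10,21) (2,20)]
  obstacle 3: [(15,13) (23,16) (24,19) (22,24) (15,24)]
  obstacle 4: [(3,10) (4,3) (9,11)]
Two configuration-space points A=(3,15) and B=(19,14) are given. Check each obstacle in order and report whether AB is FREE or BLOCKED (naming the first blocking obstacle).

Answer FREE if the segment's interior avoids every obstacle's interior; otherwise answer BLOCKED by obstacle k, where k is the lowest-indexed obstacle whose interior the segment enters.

BLOCKED by obstacle 3

Obstacle 1 [(13,1) (19,0) (24,1) (24,10) (13,11)]:
  edge (13,1)–(19,0): clear
  edge (19,0)–(24,1): clear
  edge (24,1)–(24,10): clear
  edge (24,10)–(13,11): clear
  edge (13,11)–(13,1): clear
  midpoint (11,29/2) outside
  → clear
Obstacle 2 [(2,16) (8,16) (10,21) (2,20)]:
  edge (2,16)–(8,16): clear
  edge (8,16)–(10,21): clear
  edge (10,21)–(2,20): clear
  edge (2,20)–(2,16): clear
  midpoint (11,29/2) outside
  → clear
Obstacle 3 [(15,13) (23,16) (24,19) (22,24) (15,24)]:
  edge (15,13)–(23,16): crosses AB
  edge (23,16)–(24,19): clear
  edge (24,19)–(22,24): clear
  edge (22,24)–(15,24): clear
  edge (15,24)–(15,13): crosses AB
  → BLOCKED
Obstacle 4 [(3,10) (4,3) (9,11)]:
  edge (3,10)–(4,3): clear
  edge (4,3)–(9,11): clear
  edge (9,11)–(3,10): clear
  midpoint (11,29/2) outside
  → clear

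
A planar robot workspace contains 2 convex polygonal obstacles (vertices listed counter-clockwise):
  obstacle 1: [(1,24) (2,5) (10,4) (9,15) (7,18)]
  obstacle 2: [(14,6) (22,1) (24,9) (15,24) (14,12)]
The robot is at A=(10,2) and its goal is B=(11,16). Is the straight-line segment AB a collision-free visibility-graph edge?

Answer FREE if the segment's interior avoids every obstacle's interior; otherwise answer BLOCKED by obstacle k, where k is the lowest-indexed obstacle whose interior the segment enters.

Obstacle 1 [(1,24) (2,5) (10,4) (9,15) (7,18)]:
  edge (1,24)–(2,5): clear
  edge (2,5)–(10,4): clear
  edge (10,4)–(9,15): clear
  edge (9,15)–(7,18): clear
  edge (7,18)–(1,24): clear
  midpoint (21/2,9) outside
  → clear
Obstacle 2 [(14,6) (22,1) (24,9) (15,24) (14,12)]:
  edge (14,6)–(22,1): clear
  edge (22,1)–(24,9): clear
  edge (24,9)–(15,24): clear
  edge (15,24)–(14,12): clear
  edge (14,12)–(14,6): clear
  midpoint (21/2,9) outside
  → clear

FREE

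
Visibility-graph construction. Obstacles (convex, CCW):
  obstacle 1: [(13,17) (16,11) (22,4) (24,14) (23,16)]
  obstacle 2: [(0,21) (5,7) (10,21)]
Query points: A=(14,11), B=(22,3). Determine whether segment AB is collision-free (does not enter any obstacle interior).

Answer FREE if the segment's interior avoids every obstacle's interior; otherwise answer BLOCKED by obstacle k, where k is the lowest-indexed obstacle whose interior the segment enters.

FREE

Obstacle 1 [(13,17) (16,11) (22,4) (24,14) (23,16)]:
  edge (13,17)–(16,11): clear
  edge (16,11)–(22,4): clear
  edge (22,4)–(24,14): clear
  edge (24,14)–(23,16): clear
  edge (23,16)–(13,17): clear
  midpoint (18,7) outside
  → clear
Obstacle 2 [(0,21) (5,7) (10,21)]:
  edge (0,21)–(5,7): clear
  edge (5,7)–(10,21): clear
  edge (10,21)–(0,21): clear
  midpoint (18,7) outside
  → clear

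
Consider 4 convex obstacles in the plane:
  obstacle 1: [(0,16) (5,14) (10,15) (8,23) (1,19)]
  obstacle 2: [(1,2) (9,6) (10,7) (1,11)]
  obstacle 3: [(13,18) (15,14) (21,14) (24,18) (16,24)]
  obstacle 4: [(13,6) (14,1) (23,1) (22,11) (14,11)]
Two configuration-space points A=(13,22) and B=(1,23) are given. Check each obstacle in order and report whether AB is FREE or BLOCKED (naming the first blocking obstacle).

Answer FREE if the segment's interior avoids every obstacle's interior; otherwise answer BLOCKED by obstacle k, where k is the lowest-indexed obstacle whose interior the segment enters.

Obstacle 1 [(0,16) (5,14) (10,15) (8,23) (1,19)]:
  edge (0,16)–(5,14): clear
  edge (5,14)–(10,15): clear
  edge (10,15)–(8,23): crosses AB
  edge (8,23)–(1,19): crosses AB
  edge (1,19)–(0,16): clear
  → BLOCKED
Obstacle 2 [(1,2) (9,6) (10,7) (1,11)]:
  edge (1,2)–(9,6): clear
  edge (9,6)–(10,7): clear
  edge (10,7)–(1,11): clear
  edge (1,11)–(1,2): clear
  midpoint (7,45/2) outside
  → clear
Obstacle 3 [(13,18) (15,14) (21,14) (24,18) (16,24)]:
  edge (13,18)–(15,14): clear
  edge (15,14)–(21,14): clear
  edge (21,14)–(24,18): clear
  edge (24,18)–(16,24): clear
  edge (16,24)–(13,18): clear
  midpoint (7,45/2) outside
  → clear
Obstacle 4 [(13,6) (14,1) (23,1) (22,11) (14,11)]:
  edge (13,6)–(14,1): clear
  edge (14,1)–(23,1): clear
  edge (23,1)–(22,11): clear
  edge (22,11)–(14,11): clear
  edge (14,11)–(13,6): clear
  midpoint (7,45/2) outside
  → clear

BLOCKED by obstacle 1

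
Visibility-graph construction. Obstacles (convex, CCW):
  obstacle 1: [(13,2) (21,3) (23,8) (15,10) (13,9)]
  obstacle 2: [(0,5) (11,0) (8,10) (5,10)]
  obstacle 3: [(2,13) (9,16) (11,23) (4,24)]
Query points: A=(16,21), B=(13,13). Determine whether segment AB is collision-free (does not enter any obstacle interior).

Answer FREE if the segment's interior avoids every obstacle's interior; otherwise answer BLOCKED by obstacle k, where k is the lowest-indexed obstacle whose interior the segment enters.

FREE

Obstacle 1 [(13,2) (21,3) (23,8) (15,10) (13,9)]:
  edge (13,2)–(21,3): clear
  edge (21,3)–(23,8): clear
  edge (23,8)–(15,10): clear
  edge (15,10)–(13,9): clear
  edge (13,9)–(13,2): clear
  midpoint (29/2,17) outside
  → clear
Obstacle 2 [(0,5) (11,0) (8,10) (5,10)]:
  edge (0,5)–(11,0): clear
  edge (11,0)–(8,10): clear
  edge (8,10)–(5,10): clear
  edge (5,10)–(0,5): clear
  midpoint (29/2,17) outside
  → clear
Obstacle 3 [(2,13) (9,16) (11,23) (4,24)]:
  edge (2,13)–(9,16): clear
  edge (9,16)–(11,23): clear
  edge (11,23)–(4,24): clear
  edge (4,24)–(2,13): clear
  midpoint (29/2,17) outside
  → clear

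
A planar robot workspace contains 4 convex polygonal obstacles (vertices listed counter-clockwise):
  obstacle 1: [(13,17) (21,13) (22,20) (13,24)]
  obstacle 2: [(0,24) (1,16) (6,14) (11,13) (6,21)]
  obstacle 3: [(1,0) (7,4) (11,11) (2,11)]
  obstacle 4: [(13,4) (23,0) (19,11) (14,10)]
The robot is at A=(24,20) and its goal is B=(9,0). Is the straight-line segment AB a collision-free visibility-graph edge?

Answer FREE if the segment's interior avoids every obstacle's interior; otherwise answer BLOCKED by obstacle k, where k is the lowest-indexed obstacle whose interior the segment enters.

Obstacle 1 [(13,17) (21,13) (22,20) (13,24)]:
  edge (13,17)–(21,13): crosses AB
  edge (21,13)–(22,20): crosses AB
  edge (22,20)–(13,24): clear
  edge (13,24)–(13,17): clear
  → BLOCKED
Obstacle 2 [(0,24) (1,16) (6,14) (11,13) (6,21)]:
  edge (0,24)–(1,16): clear
  edge (1,16)–(6,14): clear
  edge (6,14)–(11,13): clear
  edge (11,13)–(6,21): clear
  edge (6,21)–(0,24): clear
  midpoint (33/2,10) outside
  → clear
Obstacle 3 [(1,0) (7,4) (11,11) (2,11)]:
  edge (1,0)–(7,4): clear
  edge (7,4)–(11,11): clear
  edge (11,11)–(2,11): clear
  edge (2,11)–(1,0): clear
  midpoint (33/2,10) outside
  → clear
Obstacle 4 [(13,4) (23,0) (19,11) (14,10)]:
  edge (13,4)–(23,0): clear
  edge (23,0)–(19,11): clear
  edge (19,11)–(14,10): crosses AB
  edge (14,10)–(13,4): crosses AB
  → BLOCKED

BLOCKED by obstacle 1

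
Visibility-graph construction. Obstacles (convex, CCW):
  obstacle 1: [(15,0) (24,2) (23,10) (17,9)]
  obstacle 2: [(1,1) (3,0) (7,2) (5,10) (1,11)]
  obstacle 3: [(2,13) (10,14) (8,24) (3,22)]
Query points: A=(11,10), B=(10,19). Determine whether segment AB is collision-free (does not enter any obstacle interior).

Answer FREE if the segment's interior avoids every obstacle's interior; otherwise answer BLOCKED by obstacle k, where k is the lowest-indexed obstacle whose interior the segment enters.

FREE

Obstacle 1 [(15,0) (24,2) (23,10) (17,9)]:
  edge (15,0)–(24,2): clear
  edge (24,2)–(23,10): clear
  edge (23,10)–(17,9): clear
  edge (17,9)–(15,0): clear
  midpoint (21/2,29/2) outside
  → clear
Obstacle 2 [(1,1) (3,0) (7,2) (5,10) (1,11)]:
  edge (1,1)–(3,0): clear
  edge (3,0)–(7,2): clear
  edge (7,2)–(5,10): clear
  edge (5,10)–(1,11): clear
  edge (1,11)–(1,1): clear
  midpoint (21/2,29/2) outside
  → clear
Obstacle 3 [(2,13) (10,14) (8,24) (3,22)]:
  edge (2,13)–(10,14): clear
  edge (10,14)–(8,24): clear
  edge (8,24)–(3,22): clear
  edge (3,22)–(2,13): clear
  midpoint (21/2,29/2) outside
  → clear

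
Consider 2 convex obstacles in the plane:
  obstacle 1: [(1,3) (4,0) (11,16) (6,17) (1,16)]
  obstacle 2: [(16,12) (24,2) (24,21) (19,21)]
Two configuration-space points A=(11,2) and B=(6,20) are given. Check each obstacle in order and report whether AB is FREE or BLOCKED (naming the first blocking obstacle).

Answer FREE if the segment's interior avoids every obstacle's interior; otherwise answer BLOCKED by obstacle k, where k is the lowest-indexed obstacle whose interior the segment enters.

Obstacle 1 [(1,3) (4,0) (11,16) (6,17) (1,16)]:
  edge (1,3)–(4,0): clear
  edge (4,0)–(11,16): crosses AB
  edge (11,16)–(6,17): crosses AB
  edge (6,17)–(1,16): clear
  edge (1,16)–(1,3): clear
  → BLOCKED
Obstacle 2 [(16,12) (24,2) (24,21) (19,21)]:
  edge (16,12)–(24,2): clear
  edge (24,2)–(24,21): clear
  edge (24,21)–(19,21): clear
  edge (19,21)–(16,12): clear
  midpoint (17/2,11) outside
  → clear

BLOCKED by obstacle 1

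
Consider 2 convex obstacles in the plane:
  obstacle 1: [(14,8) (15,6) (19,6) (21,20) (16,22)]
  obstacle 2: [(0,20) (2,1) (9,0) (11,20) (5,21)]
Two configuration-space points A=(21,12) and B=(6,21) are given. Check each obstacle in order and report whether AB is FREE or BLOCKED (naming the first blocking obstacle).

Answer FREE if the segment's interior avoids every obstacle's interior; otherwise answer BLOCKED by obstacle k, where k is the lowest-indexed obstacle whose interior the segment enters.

BLOCKED by obstacle 1

Obstacle 1 [(14,8) (15,6) (19,6) (21,20) (16,22)]:
  edge (14,8)–(15,6): clear
  edge (15,6)–(19,6): clear
  edge (19,6)–(21,20): crosses AB
  edge (21,20)–(16,22): clear
  edge (16,22)–(14,8): crosses AB
  → BLOCKED
Obstacle 2 [(0,20) (2,1) (9,0) (11,20) (5,21)]:
  edge (0,20)–(2,1): clear
  edge (2,1)–(9,0): clear
  edge (9,0)–(11,20): crosses AB
  edge (11,20)–(5,21): crosses AB
  edge (5,21)–(0,20): clear
  → BLOCKED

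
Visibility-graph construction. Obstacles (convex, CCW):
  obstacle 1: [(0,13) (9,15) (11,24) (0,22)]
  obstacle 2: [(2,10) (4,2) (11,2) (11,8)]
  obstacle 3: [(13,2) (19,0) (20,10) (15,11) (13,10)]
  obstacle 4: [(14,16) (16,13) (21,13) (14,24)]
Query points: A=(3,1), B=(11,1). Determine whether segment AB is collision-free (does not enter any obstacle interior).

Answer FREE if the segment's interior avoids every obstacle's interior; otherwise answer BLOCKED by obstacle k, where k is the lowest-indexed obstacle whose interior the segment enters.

Obstacle 1 [(0,13) (9,15) (11,24) (0,22)]:
  edge (0,13)–(9,15): clear
  edge (9,15)–(11,24): clear
  edge (11,24)–(0,22): clear
  edge (0,22)–(0,13): clear
  midpoint (7,1) outside
  → clear
Obstacle 2 [(2,10) (4,2) (11,2) (11,8)]:
  edge (2,10)–(4,2): clear
  edge (4,2)–(11,2): clear
  edge (11,2)–(11,8): clear
  edge (11,8)–(2,10): clear
  midpoint (7,1) outside
  → clear
Obstacle 3 [(13,2) (19,0) (20,10) (15,11) (13,10)]:
  edge (13,2)–(19,0): clear
  edge (19,0)–(20,10): clear
  edge (20,10)–(15,11): clear
  edge (15,11)–(13,10): clear
  edge (13,10)–(13,2): clear
  midpoint (7,1) outside
  → clear
Obstacle 4 [(14,16) (16,13) (21,13) (14,24)]:
  edge (14,16)–(16,13): clear
  edge (16,13)–(21,13): clear
  edge (21,13)–(14,24): clear
  edge (14,24)–(14,16): clear
  midpoint (7,1) outside
  → clear

FREE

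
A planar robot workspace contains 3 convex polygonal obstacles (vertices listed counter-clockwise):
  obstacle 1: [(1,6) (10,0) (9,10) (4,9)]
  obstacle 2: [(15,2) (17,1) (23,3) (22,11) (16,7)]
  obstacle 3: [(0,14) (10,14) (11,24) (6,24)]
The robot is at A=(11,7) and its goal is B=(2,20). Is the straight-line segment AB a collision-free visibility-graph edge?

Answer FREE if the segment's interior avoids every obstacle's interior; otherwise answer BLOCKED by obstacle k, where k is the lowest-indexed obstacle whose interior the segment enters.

Obstacle 1 [(1,6) (10,0) (9,10) (4,9)]:
  edge (1,6)–(10,0): clear
  edge (10,0)–(9,10): crosses AB
  edge (9,10)–(4,9): crosses AB
  edge (4,9)–(1,6): clear
  → BLOCKED
Obstacle 2 [(15,2) (17,1) (23,3) (22,11) (16,7)]:
  edge (15,2)–(17,1): clear
  edge (17,1)–(23,3): clear
  edge (23,3)–(22,11): clear
  edge (22,11)–(16,7): clear
  edge (16,7)–(15,2): clear
  midpoint (13/2,27/2) outside
  → clear
Obstacle 3 [(0,14) (10,14) (11,24) (6,24)]:
  edge (0,14)–(10,14): crosses AB
  edge (10,14)–(11,24): clear
  edge (11,24)–(6,24): clear
  edge (6,24)–(0,14): crosses AB
  → BLOCKED

BLOCKED by obstacle 1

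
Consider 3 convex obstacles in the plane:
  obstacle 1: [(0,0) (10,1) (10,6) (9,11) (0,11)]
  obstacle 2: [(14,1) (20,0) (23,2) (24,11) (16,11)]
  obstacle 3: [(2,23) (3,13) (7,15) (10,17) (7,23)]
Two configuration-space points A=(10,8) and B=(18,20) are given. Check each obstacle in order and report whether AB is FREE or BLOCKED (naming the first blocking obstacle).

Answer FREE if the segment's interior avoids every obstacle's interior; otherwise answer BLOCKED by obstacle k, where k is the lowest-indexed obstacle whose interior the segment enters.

Obstacle 1 [(0,0) (10,1) (10,6) (9,11) (0,11)]:
  edge (0,0)–(10,1): clear
  edge (10,1)–(10,6): clear
  edge (10,6)–(9,11): clear
  edge (9,11)–(0,11): clear
  edge (0,11)–(0,0): clear
  midpoint (14,14) outside
  → clear
Obstacle 2 [(14,1) (20,0) (23,2) (24,11) (16,11)]:
  edge (14,1)–(20,0): clear
  edge (20,0)–(23,2): clear
  edge (23,2)–(24,11): clear
  edge (24,11)–(16,11): clear
  edge (16,11)–(14,1): clear
  midpoint (14,14) outside
  → clear
Obstacle 3 [(2,23) (3,13) (7,15) (10,17) (7,23)]:
  edge (2,23)–(3,13): clear
  edge (3,13)–(7,15): clear
  edge (7,15)–(10,17): clear
  edge (10,17)–(7,23): clear
  edge (7,23)–(2,23): clear
  midpoint (14,14) outside
  → clear

FREE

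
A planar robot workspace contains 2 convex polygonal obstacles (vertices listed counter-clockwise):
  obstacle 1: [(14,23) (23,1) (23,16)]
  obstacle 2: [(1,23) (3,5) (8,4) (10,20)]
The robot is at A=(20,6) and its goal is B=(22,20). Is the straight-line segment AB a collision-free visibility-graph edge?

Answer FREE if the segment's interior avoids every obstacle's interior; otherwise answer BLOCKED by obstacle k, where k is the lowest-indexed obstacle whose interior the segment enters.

BLOCKED by obstacle 1

Obstacle 1 [(14,23) (23,1) (23,16)]:
  edge (14,23)–(23,1): crosses AB
  edge (23,1)–(23,16): clear
  edge (23,16)–(14,23): crosses AB
  → BLOCKED
Obstacle 2 [(1,23) (3,5) (8,4) (10,20)]:
  edge (1,23)–(3,5): clear
  edge (3,5)–(8,4): clear
  edge (8,4)–(10,20): clear
  edge (10,20)–(1,23): clear
  midpoint (21,13) outside
  → clear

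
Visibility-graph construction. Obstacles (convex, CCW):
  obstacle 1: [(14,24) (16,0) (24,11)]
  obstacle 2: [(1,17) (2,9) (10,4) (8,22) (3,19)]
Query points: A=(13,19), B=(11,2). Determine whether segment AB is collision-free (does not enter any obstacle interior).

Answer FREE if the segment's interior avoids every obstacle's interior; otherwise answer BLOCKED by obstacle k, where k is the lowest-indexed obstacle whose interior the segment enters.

Obstacle 1 [(14,24) (16,0) (24,11)]:
  edge (14,24)–(16,0): clear
  edge (16,0)–(24,11): clear
  edge (24,11)–(14,24): clear
  midpoint (12,21/2) outside
  → clear
Obstacle 2 [(1,17) (2,9) (10,4) (8,22) (3,19)]:
  edge (1,17)–(2,9): clear
  edge (2,9)–(10,4): clear
  edge (10,4)–(8,22): clear
  edge (8,22)–(3,19): clear
  edge (3,19)–(1,17): clear
  midpoint (12,21/2) outside
  → clear

FREE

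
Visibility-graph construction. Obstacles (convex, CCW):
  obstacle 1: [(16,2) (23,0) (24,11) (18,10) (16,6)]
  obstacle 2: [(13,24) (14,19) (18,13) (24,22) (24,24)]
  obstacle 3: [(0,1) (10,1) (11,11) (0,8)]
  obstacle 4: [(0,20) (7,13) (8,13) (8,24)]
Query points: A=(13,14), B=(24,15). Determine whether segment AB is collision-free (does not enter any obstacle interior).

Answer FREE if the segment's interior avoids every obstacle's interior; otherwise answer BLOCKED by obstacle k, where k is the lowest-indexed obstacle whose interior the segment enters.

BLOCKED by obstacle 2

Obstacle 1 [(16,2) (23,0) (24,11) (18,10) (16,6)]:
  edge (16,2)–(23,0): clear
  edge (23,0)–(24,11): clear
  edge (24,11)–(18,10): clear
  edge (18,10)–(16,6): clear
  edge (16,6)–(16,2): clear
  midpoint (37/2,29/2) outside
  → clear
Obstacle 2 [(13,24) (14,19) (18,13) (24,22) (24,24)]:
  edge (13,24)–(14,19): clear
  edge (14,19)–(18,13): crosses AB
  edge (18,13)–(24,22): crosses AB
  edge (24,22)–(24,24): clear
  edge (24,24)–(13,24): clear
  → BLOCKED
Obstacle 3 [(0,1) (10,1) (11,11) (0,8)]:
  edge (0,1)–(10,1): clear
  edge (10,1)–(11,11): clear
  edge (11,11)–(0,8): clear
  edge (0,8)–(0,1): clear
  midpoint (37/2,29/2) outside
  → clear
Obstacle 4 [(0,20) (7,13) (8,13) (8,24)]:
  edge (0,20)–(7,13): clear
  edge (7,13)–(8,13): clear
  edge (8,13)–(8,24): clear
  edge (8,24)–(0,20): clear
  midpoint (37/2,29/2) outside
  → clear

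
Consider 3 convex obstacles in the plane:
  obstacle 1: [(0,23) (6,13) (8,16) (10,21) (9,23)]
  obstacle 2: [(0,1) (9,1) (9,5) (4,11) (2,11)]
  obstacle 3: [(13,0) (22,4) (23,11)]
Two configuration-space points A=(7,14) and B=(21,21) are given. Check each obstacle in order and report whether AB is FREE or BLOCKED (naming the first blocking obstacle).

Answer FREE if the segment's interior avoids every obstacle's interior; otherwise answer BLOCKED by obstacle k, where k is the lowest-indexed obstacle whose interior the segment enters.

FREE

Obstacle 1 [(0,23) (6,13) (8,16) (10,21) (9,23)]:
  edge (0,23)–(6,13): clear
  edge (6,13)–(8,16): clear
  edge (8,16)–(10,21): clear
  edge (10,21)–(9,23): clear
  edge (9,23)–(0,23): clear
  midpoint (14,35/2) outside
  → clear
Obstacle 2 [(0,1) (9,1) (9,5) (4,11) (2,11)]:
  edge (0,1)–(9,1): clear
  edge (9,1)–(9,5): clear
  edge (9,5)–(4,11): clear
  edge (4,11)–(2,11): clear
  edge (2,11)–(0,1): clear
  midpoint (14,35/2) outside
  → clear
Obstacle 3 [(13,0) (22,4) (23,11)]:
  edge (13,0)–(22,4): clear
  edge (22,4)–(23,11): clear
  edge (23,11)–(13,0): clear
  midpoint (14,35/2) outside
  → clear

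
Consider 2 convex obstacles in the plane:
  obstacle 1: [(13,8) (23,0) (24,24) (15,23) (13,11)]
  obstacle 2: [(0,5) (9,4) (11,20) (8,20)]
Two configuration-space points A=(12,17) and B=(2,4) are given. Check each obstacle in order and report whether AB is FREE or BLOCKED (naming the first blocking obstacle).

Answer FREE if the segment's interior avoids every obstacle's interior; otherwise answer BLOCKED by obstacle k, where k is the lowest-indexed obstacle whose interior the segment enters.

BLOCKED by obstacle 2

Obstacle 1 [(13,8) (23,0) (24,24) (15,23) (13,11)]:
  edge (13,8)–(23,0): clear
  edge (23,0)–(24,24): clear
  edge (24,24)–(15,23): clear
  edge (15,23)–(13,11): clear
  edge (13,11)–(13,8): clear
  midpoint (7,21/2) outside
  → clear
Obstacle 2 [(0,5) (9,4) (11,20) (8,20)]:
  edge (0,5)–(9,4): crosses AB
  edge (9,4)–(11,20): crosses AB
  edge (11,20)–(8,20): clear
  edge (8,20)–(0,5): clear
  → BLOCKED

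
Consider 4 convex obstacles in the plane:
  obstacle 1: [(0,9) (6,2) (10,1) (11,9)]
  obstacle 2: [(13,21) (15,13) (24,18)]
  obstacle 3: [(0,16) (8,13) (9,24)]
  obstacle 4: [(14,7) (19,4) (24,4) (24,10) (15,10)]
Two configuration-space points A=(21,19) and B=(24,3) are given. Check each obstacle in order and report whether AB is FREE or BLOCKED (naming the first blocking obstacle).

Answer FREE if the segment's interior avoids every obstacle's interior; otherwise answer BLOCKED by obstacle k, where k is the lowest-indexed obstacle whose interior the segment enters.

BLOCKED by obstacle 2

Obstacle 1 [(0,9) (6,2) (10,1) (11,9)]:
  edge (0,9)–(6,2): clear
  edge (6,2)–(10,1): clear
  edge (10,1)–(11,9): clear
  edge (11,9)–(0,9): clear
  midpoint (45/2,11) outside
  → clear
Obstacle 2 [(13,21) (15,13) (24,18)]:
  edge (13,21)–(15,13): clear
  edge (15,13)–(24,18): crosses AB
  edge (24,18)–(13,21): crosses AB
  → BLOCKED
Obstacle 3 [(0,16) (8,13) (9,24)]:
  edge (0,16)–(8,13): clear
  edge (8,13)–(9,24): clear
  edge (9,24)–(0,16): clear
  midpoint (45/2,11) outside
  → clear
Obstacle 4 [(14,7) (19,4) (24,4) (24,10) (15,10)]:
  edge (14,7)–(19,4): clear
  edge (19,4)–(24,4): crosses AB
  edge (24,4)–(24,10): clear
  edge (24,10)–(15,10): crosses AB
  edge (15,10)–(14,7): clear
  → BLOCKED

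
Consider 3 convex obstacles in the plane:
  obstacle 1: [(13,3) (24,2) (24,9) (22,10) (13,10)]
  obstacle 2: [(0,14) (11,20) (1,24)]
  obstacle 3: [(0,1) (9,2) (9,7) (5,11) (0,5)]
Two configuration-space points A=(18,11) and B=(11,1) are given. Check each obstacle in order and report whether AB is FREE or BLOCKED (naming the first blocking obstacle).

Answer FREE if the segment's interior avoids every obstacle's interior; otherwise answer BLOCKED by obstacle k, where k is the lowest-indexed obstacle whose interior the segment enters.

BLOCKED by obstacle 1

Obstacle 1 [(13,3) (24,2) (24,9) (22,10) (13,10)]:
  edge (13,3)–(24,2): clear
  edge (24,2)–(24,9): clear
  edge (24,9)–(22,10): clear
  edge (22,10)–(13,10): crosses AB
  edge (13,10)–(13,3): crosses AB
  → BLOCKED
Obstacle 2 [(0,14) (11,20) (1,24)]:
  edge (0,14)–(11,20): clear
  edge (11,20)–(1,24): clear
  edge (1,24)–(0,14): clear
  midpoint (29/2,6) outside
  → clear
Obstacle 3 [(0,1) (9,2) (9,7) (5,11) (0,5)]:
  edge (0,1)–(9,2): clear
  edge (9,2)–(9,7): clear
  edge (9,7)–(5,11): clear
  edge (5,11)–(0,5): clear
  edge (0,5)–(0,1): clear
  midpoint (29/2,6) outside
  → clear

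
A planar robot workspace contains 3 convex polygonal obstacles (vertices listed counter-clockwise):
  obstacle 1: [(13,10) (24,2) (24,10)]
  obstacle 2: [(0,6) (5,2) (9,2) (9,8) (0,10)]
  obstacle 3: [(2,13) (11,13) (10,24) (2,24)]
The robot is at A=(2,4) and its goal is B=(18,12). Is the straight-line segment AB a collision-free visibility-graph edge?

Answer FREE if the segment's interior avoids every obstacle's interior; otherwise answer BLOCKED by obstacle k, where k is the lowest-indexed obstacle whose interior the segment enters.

BLOCKED by obstacle 1

Obstacle 1 [(13,10) (24,2) (24,10)]:
  edge (13,10)–(24,2): crosses AB
  edge (24,2)–(24,10): clear
  edge (24,10)–(13,10): crosses AB
  → BLOCKED
Obstacle 2 [(0,6) (5,2) (9,2) (9,8) (0,10)]:
  edge (0,6)–(5,2): crosses AB
  edge (5,2)–(9,2): clear
  edge (9,2)–(9,8): crosses AB
  edge (9,8)–(0,10): clear
  edge (0,10)–(0,6): clear
  → BLOCKED
Obstacle 3 [(2,13) (11,13) (10,24) (2,24)]:
  edge (2,13)–(11,13): clear
  edge (11,13)–(10,24): clear
  edge (10,24)–(2,24): clear
  edge (2,24)–(2,13): clear
  midpoint (10,8) outside
  → clear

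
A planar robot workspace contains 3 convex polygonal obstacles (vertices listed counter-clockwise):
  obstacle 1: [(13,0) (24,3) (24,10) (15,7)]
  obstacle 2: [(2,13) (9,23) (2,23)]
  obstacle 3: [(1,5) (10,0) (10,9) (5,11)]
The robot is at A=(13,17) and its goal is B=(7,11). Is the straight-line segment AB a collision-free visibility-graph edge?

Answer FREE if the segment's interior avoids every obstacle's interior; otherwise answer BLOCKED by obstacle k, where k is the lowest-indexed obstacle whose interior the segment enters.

FREE

Obstacle 1 [(13,0) (24,3) (24,10) (15,7)]:
  edge (13,0)–(24,3): clear
  edge (24,3)–(24,10): clear
  edge (24,10)–(15,7): clear
  edge (15,7)–(13,0): clear
  midpoint (10,14) outside
  → clear
Obstacle 2 [(2,13) (9,23) (2,23)]:
  edge (2,13)–(9,23): clear
  edge (9,23)–(2,23): clear
  edge (2,23)–(2,13): clear
  midpoint (10,14) outside
  → clear
Obstacle 3 [(1,5) (10,0) (10,9) (5,11)]:
  edge (1,5)–(10,0): clear
  edge (10,0)–(10,9): clear
  edge (10,9)–(5,11): clear
  edge (5,11)–(1,5): clear
  midpoint (10,14) outside
  → clear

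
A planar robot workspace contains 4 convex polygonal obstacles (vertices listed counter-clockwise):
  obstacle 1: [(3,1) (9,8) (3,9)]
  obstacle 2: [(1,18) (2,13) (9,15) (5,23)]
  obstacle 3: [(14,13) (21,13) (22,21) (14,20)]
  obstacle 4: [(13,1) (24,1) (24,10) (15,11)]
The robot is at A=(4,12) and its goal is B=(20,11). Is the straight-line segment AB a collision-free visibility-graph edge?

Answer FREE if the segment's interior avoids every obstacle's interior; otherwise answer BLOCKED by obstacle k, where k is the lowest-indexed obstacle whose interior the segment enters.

Obstacle 1 [(3,1) (9,8) (3,9)]:
  edge (3,1)–(9,8): clear
  edge (9,8)–(3,9): clear
  edge (3,9)–(3,1): clear
  midpoint (12,23/2) outside
  → clear
Obstacle 2 [(1,18) (2,13) (9,15) (5,23)]:
  edge (1,18)–(2,13): clear
  edge (2,13)–(9,15): clear
  edge (9,15)–(5,23): clear
  edge (5,23)–(1,18): clear
  midpoint (12,23/2) outside
  → clear
Obstacle 3 [(14,13) (21,13) (22,21) (14,20)]:
  edge (14,13)–(21,13): clear
  edge (21,13)–(22,21): clear
  edge (22,21)–(14,20): clear
  edge (14,20)–(14,13): clear
  midpoint (12,23/2) outside
  → clear
Obstacle 4 [(13,1) (24,1) (24,10) (15,11)]:
  edge (13,1)–(24,1): clear
  edge (24,1)–(24,10): clear
  edge (24,10)–(15,11): clear
  edge (15,11)–(13,1): clear
  midpoint (12,23/2) outside
  → clear

FREE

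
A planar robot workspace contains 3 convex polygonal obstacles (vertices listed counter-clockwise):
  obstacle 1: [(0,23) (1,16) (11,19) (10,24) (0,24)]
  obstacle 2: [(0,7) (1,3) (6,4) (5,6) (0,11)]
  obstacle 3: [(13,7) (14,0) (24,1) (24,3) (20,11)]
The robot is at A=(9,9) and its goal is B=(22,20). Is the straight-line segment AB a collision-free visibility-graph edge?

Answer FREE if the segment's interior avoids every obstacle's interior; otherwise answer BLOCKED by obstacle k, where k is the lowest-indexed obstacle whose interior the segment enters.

FREE

Obstacle 1 [(0,23) (1,16) (11,19) (10,24) (0,24)]:
  edge (0,23)–(1,16): clear
  edge (1,16)–(11,19): clear
  edge (11,19)–(10,24): clear
  edge (10,24)–(0,24): clear
  edge (0,24)–(0,23): clear
  midpoint (31/2,29/2) outside
  → clear
Obstacle 2 [(0,7) (1,3) (6,4) (5,6) (0,11)]:
  edge (0,7)–(1,3): clear
  edge (1,3)–(6,4): clear
  edge (6,4)–(5,6): clear
  edge (5,6)–(0,11): clear
  edge (0,11)–(0,7): clear
  midpoint (31/2,29/2) outside
  → clear
Obstacle 3 [(13,7) (14,0) (24,1) (24,3) (20,11)]:
  edge (13,7)–(14,0): clear
  edge (14,0)–(24,1): clear
  edge (24,1)–(24,3): clear
  edge (24,3)–(20,11): clear
  edge (20,11)–(13,7): clear
  midpoint (31/2,29/2) outside
  → clear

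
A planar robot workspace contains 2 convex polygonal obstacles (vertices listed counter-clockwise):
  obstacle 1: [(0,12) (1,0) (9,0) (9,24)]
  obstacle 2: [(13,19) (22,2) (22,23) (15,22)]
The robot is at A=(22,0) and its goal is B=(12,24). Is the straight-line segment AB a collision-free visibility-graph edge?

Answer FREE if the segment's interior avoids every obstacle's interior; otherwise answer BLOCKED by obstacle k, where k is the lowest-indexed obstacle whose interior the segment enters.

BLOCKED by obstacle 2

Obstacle 1 [(0,12) (1,0) (9,0) (9,24)]:
  edge (0,12)–(1,0): clear
  edge (1,0)–(9,0): clear
  edge (9,0)–(9,24): clear
  edge (9,24)–(0,12): clear
  midpoint (17,12) outside
  → clear
Obstacle 2 [(13,19) (22,2) (22,23) (15,22)]:
  edge (13,19)–(22,2): crosses AB
  edge (22,2)–(22,23): clear
  edge (22,23)–(15,22): clear
  edge (15,22)–(13,19): crosses AB
  → BLOCKED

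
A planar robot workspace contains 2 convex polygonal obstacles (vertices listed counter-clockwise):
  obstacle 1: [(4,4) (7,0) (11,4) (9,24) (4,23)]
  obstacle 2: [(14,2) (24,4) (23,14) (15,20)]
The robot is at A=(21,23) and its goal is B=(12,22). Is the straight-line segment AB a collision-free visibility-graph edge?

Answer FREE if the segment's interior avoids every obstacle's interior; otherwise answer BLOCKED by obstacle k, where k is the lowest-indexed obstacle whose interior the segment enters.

Obstacle 1 [(4,4) (7,0) (11,4) (9,24) (4,23)]:
  edge (4,4)–(7,0): clear
  edge (7,0)–(11,4): clear
  edge (11,4)–(9,24): clear
  edge (9,24)–(4,23): clear
  edge (4,23)–(4,4): clear
  midpoint (33/2,45/2) outside
  → clear
Obstacle 2 [(14,2) (24,4) (23,14) (15,20)]:
  edge (14,2)–(24,4): clear
  edge (24,4)–(23,14): clear
  edge (23,14)–(15,20): clear
  edge (15,20)–(14,2): clear
  midpoint (33/2,45/2) outside
  → clear

FREE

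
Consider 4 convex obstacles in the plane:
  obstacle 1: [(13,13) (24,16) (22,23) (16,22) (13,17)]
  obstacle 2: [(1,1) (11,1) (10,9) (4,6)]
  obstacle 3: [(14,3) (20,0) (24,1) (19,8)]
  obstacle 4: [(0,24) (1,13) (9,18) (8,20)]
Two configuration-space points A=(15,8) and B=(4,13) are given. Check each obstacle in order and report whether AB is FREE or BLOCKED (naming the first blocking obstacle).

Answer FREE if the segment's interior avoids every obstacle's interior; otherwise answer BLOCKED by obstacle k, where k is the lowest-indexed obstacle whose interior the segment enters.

FREE

Obstacle 1 [(13,13) (24,16) (22,23) (16,22) (13,17)]:
  edge (13,13)–(24,16): clear
  edge (24,16)–(22,23): clear
  edge (22,23)–(16,22): clear
  edge (16,22)–(13,17): clear
  edge (13,17)–(13,13): clear
  midpoint (19/2,21/2) outside
  → clear
Obstacle 2 [(1,1) (11,1) (10,9) (4,6)]:
  edge (1,1)–(11,1): clear
  edge (11,1)–(10,9): clear
  edge (10,9)–(4,6): clear
  edge (4,6)–(1,1): clear
  midpoint (19/2,21/2) outside
  → clear
Obstacle 3 [(14,3) (20,0) (24,1) (19,8)]:
  edge (14,3)–(20,0): clear
  edge (20,0)–(24,1): clear
  edge (24,1)–(19,8): clear
  edge (19,8)–(14,3): clear
  midpoint (19/2,21/2) outside
  → clear
Obstacle 4 [(0,24) (1,13) (9,18) (8,20)]:
  edge (0,24)–(1,13): clear
  edge (1,13)–(9,18): clear
  edge (9,18)–(8,20): clear
  edge (8,20)–(0,24): clear
  midpoint (19/2,21/2) outside
  → clear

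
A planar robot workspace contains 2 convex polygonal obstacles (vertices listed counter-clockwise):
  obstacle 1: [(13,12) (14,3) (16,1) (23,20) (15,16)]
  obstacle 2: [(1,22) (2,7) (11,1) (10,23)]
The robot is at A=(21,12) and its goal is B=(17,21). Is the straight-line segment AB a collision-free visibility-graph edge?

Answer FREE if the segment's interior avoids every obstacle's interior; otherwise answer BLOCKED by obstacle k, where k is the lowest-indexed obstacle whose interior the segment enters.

Obstacle 1 [(13,12) (14,3) (16,1) (23,20) (15,16)]:
  edge (13,12)–(14,3): clear
  edge (14,3)–(16,1): clear
  edge (16,1)–(23,20): crosses AB
  edge (23,20)–(15,16): crosses AB
  edge (15,16)–(13,12): clear
  → BLOCKED
Obstacle 2 [(1,22) (2,7) (11,1) (10,23)]:
  edge (1,22)–(2,7): clear
  edge (2,7)–(11,1): clear
  edge (11,1)–(10,23): clear
  edge (10,23)–(1,22): clear
  midpoint (19,33/2) outside
  → clear

BLOCKED by obstacle 1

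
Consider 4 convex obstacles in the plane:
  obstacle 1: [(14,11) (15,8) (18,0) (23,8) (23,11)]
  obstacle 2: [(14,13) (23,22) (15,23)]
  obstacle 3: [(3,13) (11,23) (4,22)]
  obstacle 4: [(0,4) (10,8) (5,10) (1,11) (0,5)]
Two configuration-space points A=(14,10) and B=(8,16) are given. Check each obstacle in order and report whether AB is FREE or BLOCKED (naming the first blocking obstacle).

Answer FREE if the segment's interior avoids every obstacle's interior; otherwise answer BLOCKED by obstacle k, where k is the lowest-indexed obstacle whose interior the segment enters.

FREE

Obstacle 1 [(14,11) (15,8) (18,0) (23,8) (23,11)]:
  edge (14,11)–(15,8): clear
  edge (15,8)–(18,0): clear
  edge (18,0)–(23,8): clear
  edge (23,8)–(23,11): clear
  edge (23,11)–(14,11): clear
  midpoint (11,13) outside
  → clear
Obstacle 2 [(14,13) (23,22) (15,23)]:
  edge (14,13)–(23,22): clear
  edge (23,22)–(15,23): clear
  edge (15,23)–(14,13): clear
  midpoint (11,13) outside
  → clear
Obstacle 3 [(3,13) (11,23) (4,22)]:
  edge (3,13)–(11,23): clear
  edge (11,23)–(4,22): clear
  edge (4,22)–(3,13): clear
  midpoint (11,13) outside
  → clear
Obstacle 4 [(0,4) (10,8) (5,10) (1,11) (0,5)]:
  edge (0,4)–(10,8): clear
  edge (10,8)–(5,10): clear
  edge (5,10)–(1,11): clear
  edge (1,11)–(0,5): clear
  edge (0,5)–(0,4): clear
  midpoint (11,13) outside
  → clear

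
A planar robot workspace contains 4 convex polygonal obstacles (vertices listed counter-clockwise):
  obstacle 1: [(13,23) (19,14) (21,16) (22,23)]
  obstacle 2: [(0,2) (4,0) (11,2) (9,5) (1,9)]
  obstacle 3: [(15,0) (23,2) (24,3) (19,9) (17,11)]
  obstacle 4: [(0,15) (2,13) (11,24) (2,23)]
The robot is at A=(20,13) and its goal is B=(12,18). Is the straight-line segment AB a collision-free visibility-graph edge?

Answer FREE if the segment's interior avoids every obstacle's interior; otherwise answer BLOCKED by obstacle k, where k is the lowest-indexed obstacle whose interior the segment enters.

Obstacle 1 [(13,23) (19,14) (21,16) (22,23)]:
  edge (13,23)–(19,14): clear
  edge (19,14)–(21,16): clear
  edge (21,16)–(22,23): clear
  edge (22,23)–(13,23): clear
  midpoint (16,31/2) outside
  → clear
Obstacle 2 [(0,2) (4,0) (11,2) (9,5) (1,9)]:
  edge (0,2)–(4,0): clear
  edge (4,0)–(11,2): clear
  edge (11,2)–(9,5): clear
  edge (9,5)–(1,9): clear
  edge (1,9)–(0,2): clear
  midpoint (16,31/2) outside
  → clear
Obstacle 3 [(15,0) (23,2) (24,3) (19,9) (17,11)]:
  edge (15,0)–(23,2): clear
  edge (23,2)–(24,3): clear
  edge (24,3)–(19,9): clear
  edge (19,9)–(17,11): clear
  edge (17,11)–(15,0): clear
  midpoint (16,31/2) outside
  → clear
Obstacle 4 [(0,15) (2,13) (11,24) (2,23)]:
  edge (0,15)–(2,13): clear
  edge (2,13)–(11,24): clear
  edge (11,24)–(2,23): clear
  edge (2,23)–(0,15): clear
  midpoint (16,31/2) outside
  → clear

FREE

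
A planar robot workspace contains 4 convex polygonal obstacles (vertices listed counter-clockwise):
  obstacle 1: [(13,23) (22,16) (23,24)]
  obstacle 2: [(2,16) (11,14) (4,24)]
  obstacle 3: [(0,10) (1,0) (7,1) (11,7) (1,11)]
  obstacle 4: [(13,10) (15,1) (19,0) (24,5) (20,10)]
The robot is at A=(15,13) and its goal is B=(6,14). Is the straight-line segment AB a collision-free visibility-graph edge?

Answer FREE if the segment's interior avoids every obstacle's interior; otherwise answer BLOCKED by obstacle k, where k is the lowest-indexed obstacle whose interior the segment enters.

Obstacle 1 [(13,23) (22,16) (23,24)]:
  edge (13,23)–(22,16): clear
  edge (22,16)–(23,24): clear
  edge (23,24)–(13,23): clear
  midpoint (21/2,27/2) outside
  → clear
Obstacle 2 [(2,16) (11,14) (4,24)]:
  edge (2,16)–(11,14): clear
  edge (11,14)–(4,24): clear
  edge (4,24)–(2,16): clear
  midpoint (21/2,27/2) outside
  → clear
Obstacle 3 [(0,10) (1,0) (7,1) (11,7) (1,11)]:
  edge (0,10)–(1,0): clear
  edge (1,0)–(7,1): clear
  edge (7,1)–(11,7): clear
  edge (11,7)–(1,11): clear
  edge (1,11)–(0,10): clear
  midpoint (21/2,27/2) outside
  → clear
Obstacle 4 [(13,10) (15,1) (19,0) (24,5) (20,10)]:
  edge (13,10)–(15,1): clear
  edge (15,1)–(19,0): clear
  edge (19,0)–(24,5): clear
  edge (24,5)–(20,10): clear
  edge (20,10)–(13,10): clear
  midpoint (21/2,27/2) outside
  → clear

FREE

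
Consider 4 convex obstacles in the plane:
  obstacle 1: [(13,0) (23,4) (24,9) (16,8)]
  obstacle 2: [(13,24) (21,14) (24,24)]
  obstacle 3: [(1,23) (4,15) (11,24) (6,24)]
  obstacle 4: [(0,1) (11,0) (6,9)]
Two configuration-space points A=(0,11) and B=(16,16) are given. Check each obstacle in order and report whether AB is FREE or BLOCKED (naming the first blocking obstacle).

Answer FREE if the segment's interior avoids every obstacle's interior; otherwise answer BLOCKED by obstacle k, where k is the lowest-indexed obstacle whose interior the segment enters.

FREE

Obstacle 1 [(13,0) (23,4) (24,9) (16,8)]:
  edge (13,0)–(23,4): clear
  edge (23,4)–(24,9): clear
  edge (24,9)–(16,8): clear
  edge (16,8)–(13,0): clear
  midpoint (8,27/2) outside
  → clear
Obstacle 2 [(13,24) (21,14) (24,24)]:
  edge (13,24)–(21,14): clear
  edge (21,14)–(24,24): clear
  edge (24,24)–(13,24): clear
  midpoint (8,27/2) outside
  → clear
Obstacle 3 [(1,23) (4,15) (11,24) (6,24)]:
  edge (1,23)–(4,15): clear
  edge (4,15)–(11,24): clear
  edge (11,24)–(6,24): clear
  edge (6,24)–(1,23): clear
  midpoint (8,27/2) outside
  → clear
Obstacle 4 [(0,1) (11,0) (6,9)]:
  edge (0,1)–(11,0): clear
  edge (11,0)–(6,9): clear
  edge (6,9)–(0,1): clear
  midpoint (8,27/2) outside
  → clear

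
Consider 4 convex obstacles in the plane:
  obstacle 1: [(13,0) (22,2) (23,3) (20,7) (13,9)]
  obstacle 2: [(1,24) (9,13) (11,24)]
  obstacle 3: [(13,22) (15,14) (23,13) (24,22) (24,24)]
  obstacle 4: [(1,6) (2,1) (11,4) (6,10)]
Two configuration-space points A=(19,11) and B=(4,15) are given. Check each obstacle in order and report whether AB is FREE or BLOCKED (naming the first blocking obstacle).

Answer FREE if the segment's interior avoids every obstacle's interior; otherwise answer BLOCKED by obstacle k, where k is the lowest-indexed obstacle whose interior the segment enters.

Obstacle 1 [(13,0) (22,2) (23,3) (20,7) (13,9)]:
  edge (13,0)–(22,2): clear
  edge (22,2)–(23,3): clear
  edge (23,3)–(20,7): clear
  edge (20,7)–(13,9): clear
  edge (13,9)–(13,0): clear
  midpoint (23/2,13) outside
  → clear
Obstacle 2 [(1,24) (9,13) (11,24)]:
  edge (1,24)–(9,13): crosses AB
  edge (9,13)–(11,24): crosses AB
  edge (11,24)–(1,24): clear
  → BLOCKED
Obstacle 3 [(13,22) (15,14) (23,13) (24,22) (24,24)]:
  edge (13,22)–(15,14): clear
  edge (15,14)–(23,13): clear
  edge (23,13)–(24,22): clear
  edge (24,22)–(24,24): clear
  edge (24,24)–(13,22): clear
  midpoint (23/2,13) outside
  → clear
Obstacle 4 [(1,6) (2,1) (11,4) (6,10)]:
  edge (1,6)–(2,1): clear
  edge (2,1)–(11,4): clear
  edge (11,4)–(6,10): clear
  edge (6,10)–(1,6): clear
  midpoint (23/2,13) outside
  → clear

BLOCKED by obstacle 2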